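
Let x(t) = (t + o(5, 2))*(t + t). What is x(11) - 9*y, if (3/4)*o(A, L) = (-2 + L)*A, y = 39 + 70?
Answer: -739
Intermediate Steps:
y = 109
o(A, L) = 4*A*(-2 + L)/3 (o(A, L) = 4*((-2 + L)*A)/3 = 4*(A*(-2 + L))/3 = 4*A*(-2 + L)/3)
x(t) = 2*t² (x(t) = (t + (4/3)*5*(-2 + 2))*(t + t) = (t + (4/3)*5*0)*(2*t) = (t + 0)*(2*t) = t*(2*t) = 2*t²)
x(11) - 9*y = 2*11² - 9*109 = 2*121 - 981 = 242 - 981 = -739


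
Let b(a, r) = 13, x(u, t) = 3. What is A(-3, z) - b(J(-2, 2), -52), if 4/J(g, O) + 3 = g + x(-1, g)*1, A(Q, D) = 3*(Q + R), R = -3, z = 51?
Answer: -31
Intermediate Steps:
A(Q, D) = -9 + 3*Q (A(Q, D) = 3*(Q - 3) = 3*(-3 + Q) = -9 + 3*Q)
J(g, O) = 4/g (J(g, O) = 4/(-3 + (g + 3*1)) = 4/(-3 + (g + 3)) = 4/(-3 + (3 + g)) = 4/g)
A(-3, z) - b(J(-2, 2), -52) = (-9 + 3*(-3)) - 1*13 = (-9 - 9) - 13 = -18 - 13 = -31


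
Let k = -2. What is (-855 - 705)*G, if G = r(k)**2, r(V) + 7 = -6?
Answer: -263640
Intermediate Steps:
r(V) = -13 (r(V) = -7 - 6 = -13)
G = 169 (G = (-13)**2 = 169)
(-855 - 705)*G = (-855 - 705)*169 = -1560*169 = -263640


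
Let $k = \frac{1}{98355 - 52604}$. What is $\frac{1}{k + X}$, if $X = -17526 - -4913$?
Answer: $- \frac{45751}{577057362} \approx -7.9283 \cdot 10^{-5}$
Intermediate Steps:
$k = \frac{1}{45751} \approx 2.1857 \cdot 10^{-5}$
$X = -12613$ ($X = -17526 + 4913 = -12613$)
$\frac{1}{k + X} = \frac{1}{\frac{1}{45751} - 12613} = \frac{1}{- \frac{577057362}{45751}} = - \frac{45751}{577057362}$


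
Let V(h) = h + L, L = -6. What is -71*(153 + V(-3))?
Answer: -10224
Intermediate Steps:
V(h) = -6 + h (V(h) = h - 6 = -6 + h)
-71*(153 + V(-3)) = -71*(153 + (-6 - 3)) = -71*(153 - 9) = -71*144 = -10224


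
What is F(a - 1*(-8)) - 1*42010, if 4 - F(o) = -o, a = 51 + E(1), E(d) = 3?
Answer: -41944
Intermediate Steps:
a = 54 (a = 51 + 3 = 54)
F(o) = 4 + o (F(o) = 4 - (-1)*o = 4 + o)
F(a - 1*(-8)) - 1*42010 = (4 + (54 - 1*(-8))) - 1*42010 = (4 + (54 + 8)) - 42010 = (4 + 62) - 42010 = 66 - 42010 = -41944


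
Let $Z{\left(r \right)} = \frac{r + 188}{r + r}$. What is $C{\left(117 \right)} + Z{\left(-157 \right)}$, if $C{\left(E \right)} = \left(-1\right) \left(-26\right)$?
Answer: $\frac{8133}{314} \approx 25.901$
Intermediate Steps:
$C{\left(E \right)} = 26$
$Z{\left(r \right)} = \frac{188 + r}{2 r}$
$C{\left(117 \right)} + Z{\left(-157 \right)} = 26 + \frac{188 - 157}{2 \left(-157\right)} = 26 + \frac{1}{2} \left(- \frac{1}{157}\right) 31 = 26 - \frac{31}{314} = \frac{8133}{314}$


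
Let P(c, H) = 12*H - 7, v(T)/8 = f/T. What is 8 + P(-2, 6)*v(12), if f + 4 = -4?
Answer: -1016/3 ≈ -338.67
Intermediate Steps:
f = -8 (f = -4 - 4 = -8)
v(T) = -64/T (v(T) = 8*(-8/T) = -64/T)
P(c, H) = -7 + 12*H
8 + P(-2, 6)*v(12) = 8 + (-7 + 12*6)*(-64/12) = 8 + (-7 + 72)*(-64*1/12) = 8 + 65*(-16/3) = 8 - 1040/3 = -1016/3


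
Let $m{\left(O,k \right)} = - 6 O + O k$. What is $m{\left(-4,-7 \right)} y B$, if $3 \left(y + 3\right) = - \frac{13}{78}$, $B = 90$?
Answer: $-14300$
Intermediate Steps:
$y = - \frac{55}{18}$ ($y = -3 + \frac{\left(-13\right) \frac{1}{78}}{3} = -3 + \frac{1}{3} \left(- \frac{1}{6}\right) = -3 - \frac{1}{18} = - \frac{55}{18} \approx -3.0556$)
$m{\left(-4,-7 \right)} y B = - 4 \left(-6 - 7\right) \left(- \frac{55}{18}\right) 90 = \left(-4\right) \left(-13\right) \left(- \frac{55}{18}\right) 90 = 52 \left(- \frac{55}{18}\right) 90 = \left(- \frac{1430}{9}\right) 90 = -14300$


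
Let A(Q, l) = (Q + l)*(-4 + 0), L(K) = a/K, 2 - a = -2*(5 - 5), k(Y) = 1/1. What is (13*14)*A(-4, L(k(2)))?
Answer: 1456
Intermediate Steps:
k(Y) = 1
a = 2 (a = 2 - (-2)*(5 - 5) = 2 - (-2)*0 = 2 - 1*0 = 2 + 0 = 2)
L(K) = 2/K
A(Q, l) = -4*Q - 4*l (A(Q, l) = (Q + l)*(-4) = -4*Q - 4*l)
(13*14)*A(-4, L(k(2))) = (13*14)*(-4*(-4) - 8/1) = 182*(16 - 8) = 182*8 = 1456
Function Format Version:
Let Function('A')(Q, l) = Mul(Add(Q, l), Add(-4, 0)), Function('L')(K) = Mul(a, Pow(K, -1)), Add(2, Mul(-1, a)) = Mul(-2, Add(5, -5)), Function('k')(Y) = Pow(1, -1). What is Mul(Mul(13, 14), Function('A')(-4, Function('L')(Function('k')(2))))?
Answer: 1456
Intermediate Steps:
Function('k')(Y) = 1
a = 2 (a = Add(2, Mul(-1, Mul(-2, Add(5, -5)))) = Add(2, Mul(-1, Mul(-2, 0))) = Add(2, Mul(-1, 0)) = Add(2, 0) = 2)
Function('L')(K) = Mul(2, Pow(K, -1))
Function('A')(Q, l) = Add(Mul(-4, Q), Mul(-4, l)) (Function('A')(Q, l) = Mul(Add(Q, l), -4) = Add(Mul(-4, Q), Mul(-4, l)))
Mul(Mul(13, 14), Function('A')(-4, Function('L')(Function('k')(2)))) = Mul(Mul(13, 14), Add(Mul(-4, -4), Mul(-4, Mul(2, Pow(1, -1))))) = Mul(182, Add(16, Mul(-4, Mul(2, 1)))) = Mul(182, Add(16, Mul(-4, 2))) = Mul(182, Add(16, -8)) = Mul(182, 8) = 1456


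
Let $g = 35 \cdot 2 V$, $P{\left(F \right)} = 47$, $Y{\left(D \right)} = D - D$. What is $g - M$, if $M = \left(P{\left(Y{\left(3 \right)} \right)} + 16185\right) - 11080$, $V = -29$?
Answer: $-7182$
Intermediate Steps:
$Y{\left(D \right)} = 0$
$g = -2030$ ($g = 35 \cdot 2 \left(-29\right) = 70 \left(-29\right) = -2030$)
$M = 5152$ ($M = \left(47 + 16185\right) - 11080 = 16232 - 11080 = 5152$)
$g - M = -2030 - 5152 = -7182$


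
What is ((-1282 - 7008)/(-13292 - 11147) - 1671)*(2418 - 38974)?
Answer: 1492555123124/24439 ≈ 6.1073e+7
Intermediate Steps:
((-1282 - 7008)/(-13292 - 11147) - 1671)*(2418 - 38974) = (-8290/(-24439) - 1671)*(-36556) = (-8290*(-1/24439) - 1671)*(-36556) = (8290/24439 - 1671)*(-36556) = -40829279/24439*(-36556) = 1492555123124/24439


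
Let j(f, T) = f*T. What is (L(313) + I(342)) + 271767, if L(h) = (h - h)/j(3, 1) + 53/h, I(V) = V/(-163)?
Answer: 13865182166/51019 ≈ 2.7177e+5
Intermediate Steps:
I(V) = -V/163 (I(V) = V*(-1/163) = -V/163)
j(f, T) = T*f
L(h) = 53/h (L(h) = (h - h)/((1*3)) + 53/h = 0/3 + 53/h = 0*(⅓) + 53/h = 0 + 53/h = 53/h)
(L(313) + I(342)) + 271767 = (53/313 - 1/163*342) + 271767 = (53*(1/313) - 342/163) + 271767 = (53/313 - 342/163) + 271767 = -98407/51019 + 271767 = 13865182166/51019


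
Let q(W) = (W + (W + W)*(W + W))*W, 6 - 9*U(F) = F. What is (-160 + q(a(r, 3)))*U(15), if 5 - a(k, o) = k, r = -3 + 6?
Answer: 124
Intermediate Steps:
r = 3
a(k, o) = 5 - k
U(F) = ⅔ - F/9
q(W) = W*(W + 4*W²) (q(W) = (W + (2*W)*(2*W))*W = (W + 4*W²)*W = W*(W + 4*W²))
(-160 + q(a(r, 3)))*U(15) = (-160 + (5 - 1*3)²*(1 + 4*(5 - 1*3)))*(⅔ - ⅑*15) = (-160 + (5 - 3)²*(1 + 4*(5 - 3)))*(⅔ - 5/3) = (-160 + 2²*(1 + 4*2))*(-1) = (-160 + 4*(1 + 8))*(-1) = (-160 + 4*9)*(-1) = (-160 + 36)*(-1) = -124*(-1) = 124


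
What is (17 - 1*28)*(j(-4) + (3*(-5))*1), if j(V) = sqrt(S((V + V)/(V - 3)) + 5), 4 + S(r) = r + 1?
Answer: 165 - 11*sqrt(154)/7 ≈ 145.50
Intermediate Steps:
S(r) = -3 + r (S(r) = -4 + (r + 1) = -4 + (1 + r) = -3 + r)
j(V) = sqrt(2 + 2*V/(-3 + V)) (j(V) = sqrt((-3 + (V + V)/(V - 3)) + 5) = sqrt((-3 + (2*V)/(-3 + V)) + 5) = sqrt((-3 + 2*V/(-3 + V)) + 5) = sqrt(2 + 2*V/(-3 + V)))
(17 - 1*28)*(j(-4) + (3*(-5))*1) = (17 - 1*28)*(sqrt(2)*sqrt((-3 + 2*(-4))/(-3 - 4)) + (3*(-5))*1) = (17 - 28)*(sqrt(2)*sqrt((-3 - 8)/(-7)) - 15*1) = -11*(sqrt(2)*sqrt(-1/7*(-11)) - 15) = -11*(sqrt(2)*sqrt(11/7) - 15) = -11*(sqrt(2)*(sqrt(77)/7) - 15) = -11*(sqrt(154)/7 - 15) = -11*(-15 + sqrt(154)/7) = 165 - 11*sqrt(154)/7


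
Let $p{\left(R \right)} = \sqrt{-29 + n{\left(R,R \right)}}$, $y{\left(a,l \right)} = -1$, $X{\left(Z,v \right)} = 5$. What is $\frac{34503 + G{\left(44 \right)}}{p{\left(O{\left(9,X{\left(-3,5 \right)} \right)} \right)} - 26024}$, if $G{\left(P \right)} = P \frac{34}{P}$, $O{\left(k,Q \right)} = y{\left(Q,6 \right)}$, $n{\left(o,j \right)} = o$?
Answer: $- \frac{449395444}{338624303} - \frac{34537 i \sqrt{30}}{677248606} \approx -1.3271 - 0.00027932 i$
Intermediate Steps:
$O{\left(k,Q \right)} = -1$
$p{\left(R \right)} = \sqrt{-29 + R}$
$G{\left(P \right)} = 34$
$\frac{34503 + G{\left(44 \right)}}{p{\left(O{\left(9,X{\left(-3,5 \right)} \right)} \right)} - 26024} = \frac{34503 + 34}{\sqrt{-29 - 1} - 26024} = \frac{34537}{\sqrt{-30} - 26024} = \frac{34537}{i \sqrt{30} - 26024} = \frac{34537}{-26024 + i \sqrt{30}}$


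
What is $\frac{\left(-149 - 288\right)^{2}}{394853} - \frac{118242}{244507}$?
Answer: $\frac{5048857}{96544322471} \approx 5.2296 \cdot 10^{-5}$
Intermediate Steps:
$\frac{\left(-149 - 288\right)^{2}}{394853} - \frac{118242}{244507} = \left(-437\right)^{2} \cdot \frac{1}{394853} - \frac{118242}{244507} = 190969 \cdot \frac{1}{394853} - \frac{118242}{244507} = \frac{190969}{394853} - \frac{118242}{244507} = \frac{5048857}{96544322471}$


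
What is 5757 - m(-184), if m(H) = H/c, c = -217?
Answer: 1249085/217 ≈ 5756.1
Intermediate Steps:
m(H) = -H/217 (m(H) = H/(-217) = H*(-1/217) = -H/217)
5757 - m(-184) = 5757 - (-1)*(-184)/217 = 5757 - 1*184/217 = 5757 - 184/217 = 1249085/217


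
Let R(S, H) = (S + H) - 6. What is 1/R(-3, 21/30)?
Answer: -10/83 ≈ -0.12048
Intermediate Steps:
R(S, H) = -6 + H + S (R(S, H) = (H + S) - 6 = -6 + H + S)
1/R(-3, 21/30) = 1/(-6 + 21/30 - 3) = 1/(-6 + 21*(1/30) - 3) = 1/(-6 + 7/10 - 3) = 1/(-83/10) = -10/83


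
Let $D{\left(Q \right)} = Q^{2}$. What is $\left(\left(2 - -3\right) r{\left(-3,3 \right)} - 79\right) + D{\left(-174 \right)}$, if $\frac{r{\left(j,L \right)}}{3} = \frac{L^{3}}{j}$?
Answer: $30062$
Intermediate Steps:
$r{\left(j,L \right)} = \frac{3 L^{3}}{j}$ ($r{\left(j,L \right)} = 3 \frac{L^{3}}{j} = \frac{3 L^{3}}{j}$)
$\left(\left(2 - -3\right) r{\left(-3,3 \right)} - 79\right) + D{\left(-174 \right)} = \left(\left(2 - -3\right) \frac{3 \cdot 3^{3}}{-3} - 79\right) + \left(-174\right)^{2} = \left(\left(2 + 3\right) 3 \cdot 27 \left(- \frac{1}{3}\right) - 79\right) + 30276 = \left(5 \left(-27\right) - 79\right) + 30276 = \left(-135 - 79\right) + 30276 = -214 + 30276 = 30062$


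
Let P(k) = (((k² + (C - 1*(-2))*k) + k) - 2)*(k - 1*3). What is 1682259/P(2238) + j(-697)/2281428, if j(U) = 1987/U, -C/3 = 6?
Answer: 221079922551317/1473449301317662560 ≈ 0.00015004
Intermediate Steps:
C = -18 (C = -3*6 = -18)
P(k) = (-3 + k)*(-2 + k² - 15*k) (P(k) = (((k² + (-18 - 1*(-2))*k) + k) - 2)*(k - 1*3) = (((k² + (-18 + 2)*k) + k) - 2)*(k - 3) = (((k² - 16*k) + k) - 2)*(-3 + k) = ((k² - 15*k) - 2)*(-3 + k) = (-2 + k² - 15*k)*(-3 + k) = (-3 + k)*(-2 + k² - 15*k))
1682259/P(2238) + j(-697)/2281428 = 1682259/(6 + 2238³ - 18*2238² + 43*2238) + (1987/(-697))/2281428 = 1682259/(6 + 11209345272 - 18*5008644 + 96234) + (1987*(-1/697))*(1/2281428) = 1682259/(6 + 11209345272 - 90155592 + 96234) - 1987/697*1/2281428 = 1682259/11119285920 - 1987/1590155316 = 1682259*(1/11119285920) - 1987/1590155316 = 560753/3706428640 - 1987/1590155316 = 221079922551317/1473449301317662560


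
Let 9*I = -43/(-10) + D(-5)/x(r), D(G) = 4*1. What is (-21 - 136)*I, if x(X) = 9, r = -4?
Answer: -67039/810 ≈ -82.764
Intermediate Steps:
D(G) = 4
I = 427/810 (I = (-43/(-10) + 4/9)/9 = (-43*(-1/10) + 4*(1/9))/9 = (43/10 + 4/9)/9 = (1/9)*(427/90) = 427/810 ≈ 0.52716)
(-21 - 136)*I = (-21 - 136)*(427/810) = -157*427/810 = -67039/810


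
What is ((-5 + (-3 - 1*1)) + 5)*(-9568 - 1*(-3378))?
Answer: 24760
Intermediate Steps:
((-5 + (-3 - 1*1)) + 5)*(-9568 - 1*(-3378)) = ((-5 + (-3 - 1)) + 5)*(-9568 + 3378) = ((-5 - 4) + 5)*(-6190) = (-9 + 5)*(-6190) = -4*(-6190) = 24760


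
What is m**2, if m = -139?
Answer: 19321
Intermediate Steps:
m**2 = (-139)**2 = 19321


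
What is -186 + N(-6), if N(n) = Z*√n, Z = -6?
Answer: -186 - 6*I*√6 ≈ -186.0 - 14.697*I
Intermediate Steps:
N(n) = -6*√n
-186 + N(-6) = -186 - 6*I*√6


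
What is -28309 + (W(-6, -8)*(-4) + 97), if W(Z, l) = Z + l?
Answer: -28156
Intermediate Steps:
-28309 + (W(-6, -8)*(-4) + 97) = -28309 + ((-6 - 8)*(-4) + 97) = -28309 + (-14*(-4) + 97) = -28309 + (56 + 97) = -28309 + 153 = -28156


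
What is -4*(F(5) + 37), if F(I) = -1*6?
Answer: -124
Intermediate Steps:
F(I) = -6
-4*(F(5) + 37) = -4*(-6 + 37) = -4*31 = -124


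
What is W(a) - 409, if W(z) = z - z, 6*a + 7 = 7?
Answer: -409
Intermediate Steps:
a = 0 (a = -7/6 + (1/6)*7 = -7/6 + 7/6 = 0)
W(z) = 0
W(a) - 409 = 0 - 409 = -409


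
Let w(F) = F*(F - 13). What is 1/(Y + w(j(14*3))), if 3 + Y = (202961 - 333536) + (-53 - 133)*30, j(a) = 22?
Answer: -1/135960 ≈ -7.3551e-6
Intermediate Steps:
w(F) = F*(-13 + F)
Y = -136158 (Y = -3 + ((202961 - 333536) + (-53 - 133)*30) = -3 + (-130575 - 186*30) = -3 + (-130575 - 5580) = -3 - 136155 = -136158)
1/(Y + w(j(14*3))) = 1/(-136158 + 22*(-13 + 22)) = 1/(-136158 + 22*9) = 1/(-136158 + 198) = 1/(-135960) = -1/135960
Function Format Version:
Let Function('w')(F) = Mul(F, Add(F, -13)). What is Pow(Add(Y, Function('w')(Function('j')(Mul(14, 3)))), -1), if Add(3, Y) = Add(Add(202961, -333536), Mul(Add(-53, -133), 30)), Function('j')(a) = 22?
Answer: Rational(-1, 135960) ≈ -7.3551e-6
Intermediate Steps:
Function('w')(F) = Mul(F, Add(-13, F))
Y = -136158 (Y = Add(-3, Add(Add(202961, -333536), Mul(Add(-53, -133), 30))) = Add(-3, Add(-130575, Mul(-186, 30))) = Add(-3, Add(-130575, -5580)) = Add(-3, -136155) = -136158)
Pow(Add(Y, Function('w')(Function('j')(Mul(14, 3)))), -1) = Pow(Add(-136158, Mul(22, Add(-13, 22))), -1) = Pow(Add(-136158, Mul(22, 9)), -1) = Pow(Add(-136158, 198), -1) = Pow(-135960, -1) = Rational(-1, 135960)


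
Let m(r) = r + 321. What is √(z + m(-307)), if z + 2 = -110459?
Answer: I*√110447 ≈ 332.34*I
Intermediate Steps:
z = -110461 (z = -2 - 110459 = -110461)
m(r) = 321 + r
√(z + m(-307)) = √(-110461 + (321 - 307)) = √(-110461 + 14) = √(-110447) = I*√110447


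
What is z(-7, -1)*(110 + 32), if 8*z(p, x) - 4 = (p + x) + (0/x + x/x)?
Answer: -213/4 ≈ -53.250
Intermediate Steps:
z(p, x) = 5/8 + p/8 + x/8 (z(p, x) = ½ + ((p + x) + (0/x + x/x))/8 = ½ + ((p + x) + (0 + 1))/8 = ½ + ((p + x) + 1)/8 = ½ + (1 + p + x)/8 = ½ + (⅛ + p/8 + x/8) = 5/8 + p/8 + x/8)
z(-7, -1)*(110 + 32) = (5/8 + (⅛)*(-7) + (⅛)*(-1))*(110 + 32) = (5/8 - 7/8 - ⅛)*142 = -3/8*142 = -213/4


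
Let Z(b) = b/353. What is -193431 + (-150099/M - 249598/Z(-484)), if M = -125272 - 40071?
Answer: -455691146507/40013006 ≈ -11389.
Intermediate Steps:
Z(b) = b/353 (Z(b) = b*(1/353) = b/353)
M = -165343
-193431 + (-150099/M - 249598/Z(-484)) = -193431 + (-150099/(-165343) - 249598/((1/353)*(-484))) = -193431 + (-150099*(-1/165343) - 249598/(-484/353)) = -193431 + (150099/165343 - 249598*(-353/484)) = -193431 + (150099/165343 + 44054047/242) = -193431 + 7284064617079/40013006 = -455691146507/40013006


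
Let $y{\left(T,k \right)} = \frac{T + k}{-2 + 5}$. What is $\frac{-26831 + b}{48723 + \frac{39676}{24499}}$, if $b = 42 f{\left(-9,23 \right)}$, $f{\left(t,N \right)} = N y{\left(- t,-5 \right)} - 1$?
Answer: $- \frac{36870995}{70217909} \approx -0.52509$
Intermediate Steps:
$y{\left(T,k \right)} = \frac{T}{3} + \frac{k}{3}$ ($y{\left(T,k \right)} = \frac{T + k}{3} = \left(T + k\right) \frac{1}{3} = \frac{T}{3} + \frac{k}{3}$)
$f{\left(t,N \right)} = -1 + N \left(- \frac{5}{3} - \frac{t}{3}\right)$ ($f{\left(t,N \right)} = N \left(\frac{\left(-1\right) t}{3} + \frac{1}{3} \left(-5\right)\right) - 1 = N \left(- \frac{t}{3} - \frac{5}{3}\right) - 1 = N \left(- \frac{5}{3} - \frac{t}{3}\right) - 1 = -1 + N \left(- \frac{5}{3} - \frac{t}{3}\right)$)
$b = 1246$ ($b = 42 \left(-1 - \frac{23 \left(5 - 9\right)}{3}\right) = 42 \left(-1 - \frac{23}{3} \left(-4\right)\right) = 42 \left(-1 + \frac{92}{3}\right) = 42 \cdot \frac{89}{3} = 1246$)
$\frac{-26831 + b}{48723 + \frac{39676}{24499}} = \frac{-26831 + 1246}{48723 + \frac{39676}{24499}} = - \frac{25585}{48723 + 39676 \cdot \frac{1}{24499}} = - \frac{25585}{48723 + \frac{39676}{24499}} = - \frac{25585}{\frac{1193704453}{24499}} = \left(-25585\right) \frac{24499}{1193704453} = - \frac{36870995}{70217909}$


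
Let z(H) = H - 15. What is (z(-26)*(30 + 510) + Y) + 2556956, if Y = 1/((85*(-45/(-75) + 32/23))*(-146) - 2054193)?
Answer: 121201763168649/47814817 ≈ 2.5348e+6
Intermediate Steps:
z(H) = -15 + H
Y = -23/47814817 (Y = 1/((85*(-45*(-1/75) + 32*(1/23)))*(-146) - 2054193) = 1/((85*(⅗ + 32/23))*(-146) - 2054193) = 1/((85*(229/115))*(-146) - 2054193) = 1/((3893/23)*(-146) - 2054193) = 1/(-568378/23 - 2054193) = 1/(-47814817/23) = -23/47814817 ≈ -4.8102e-7)
(z(-26)*(30 + 510) + Y) + 2556956 = ((-15 - 26)*(30 + 510) - 23/47814817) + 2556956 = (-41*540 - 23/47814817) + 2556956 = (-22140 - 23/47814817) + 2556956 = -1058620048403/47814817 + 2556956 = 121201763168649/47814817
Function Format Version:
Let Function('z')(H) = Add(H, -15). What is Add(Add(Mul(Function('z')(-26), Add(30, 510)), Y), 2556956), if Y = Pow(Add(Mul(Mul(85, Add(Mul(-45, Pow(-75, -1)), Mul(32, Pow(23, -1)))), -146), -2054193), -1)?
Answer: Rational(121201763168649, 47814817) ≈ 2.5348e+6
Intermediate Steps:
Function('z')(H) = Add(-15, H)
Y = Rational(-23, 47814817) (Y = Pow(Add(Mul(Mul(85, Add(Mul(-45, Rational(-1, 75)), Mul(32, Rational(1, 23)))), -146), -2054193), -1) = Pow(Add(Mul(Mul(85, Add(Rational(3, 5), Rational(32, 23))), -146), -2054193), -1) = Pow(Add(Mul(Mul(85, Rational(229, 115)), -146), -2054193), -1) = Pow(Add(Mul(Rational(3893, 23), -146), -2054193), -1) = Pow(Add(Rational(-568378, 23), -2054193), -1) = Pow(Rational(-47814817, 23), -1) = Rational(-23, 47814817) ≈ -4.8102e-7)
Add(Add(Mul(Function('z')(-26), Add(30, 510)), Y), 2556956) = Add(Add(Mul(Add(-15, -26), Add(30, 510)), Rational(-23, 47814817)), 2556956) = Add(Add(Mul(-41, 540), Rational(-23, 47814817)), 2556956) = Add(Add(-22140, Rational(-23, 47814817)), 2556956) = Add(Rational(-1058620048403, 47814817), 2556956) = Rational(121201763168649, 47814817)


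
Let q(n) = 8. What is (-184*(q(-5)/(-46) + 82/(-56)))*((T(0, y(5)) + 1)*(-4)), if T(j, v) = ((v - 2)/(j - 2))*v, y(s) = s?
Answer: 54860/7 ≈ 7837.1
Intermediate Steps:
T(j, v) = v*(-2 + v)/(-2 + j) (T(j, v) = ((-2 + v)/(-2 + j))*v = v*(-2 + v)/(-2 + j))
(-184*(q(-5)/(-46) + 82/(-56)))*((T(0, y(5)) + 1)*(-4)) = (-184*(8/(-46) + 82/(-56)))*((5*(-2 + 5)/(-2 + 0) + 1)*(-4)) = (-184*(8*(-1/46) + 82*(-1/56)))*((5*3/(-2) + 1)*(-4)) = (-184*(-4/23 - 41/28))*((5*(-½)*3 + 1)*(-4)) = (-184*(-1055/644))*((-15/2 + 1)*(-4)) = 2110*(-13/2*(-4))/7 = (2110/7)*26 = 54860/7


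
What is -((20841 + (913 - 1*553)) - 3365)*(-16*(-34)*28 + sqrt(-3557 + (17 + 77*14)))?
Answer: -271677952 - 17836*I*sqrt(2462) ≈ -2.7168e+8 - 8.85e+5*I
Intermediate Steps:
-((20841 + (913 - 1*553)) - 3365)*(-16*(-34)*28 + sqrt(-3557 + (17 + 77*14))) = -((20841 + (913 - 553)) - 3365)*(544*28 + sqrt(-3557 + (17 + 1078))) = -((20841 + 360) - 3365)*(15232 + sqrt(-3557 + 1095)) = -(21201 - 3365)*(15232 + sqrt(-2462)) = -17836*(15232 + I*sqrt(2462)) = -(271677952 + 17836*I*sqrt(2462)) = -271677952 - 17836*I*sqrt(2462)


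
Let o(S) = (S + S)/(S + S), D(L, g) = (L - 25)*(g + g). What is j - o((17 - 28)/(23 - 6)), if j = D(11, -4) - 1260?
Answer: -1149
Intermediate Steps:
D(L, g) = 2*g*(-25 + L) (D(L, g) = (-25 + L)*(2*g) = 2*g*(-25 + L))
o(S) = 1 (o(S) = (2*S)/((2*S)) = (2*S)*(1/(2*S)) = 1)
j = -1148 (j = 2*(-4)*(-25 + 11) - 1260 = 2*(-4)*(-14) - 1260 = 112 - 1260 = -1148)
j - o((17 - 28)/(23 - 6)) = -1148 - 1*1 = -1148 - 1 = -1149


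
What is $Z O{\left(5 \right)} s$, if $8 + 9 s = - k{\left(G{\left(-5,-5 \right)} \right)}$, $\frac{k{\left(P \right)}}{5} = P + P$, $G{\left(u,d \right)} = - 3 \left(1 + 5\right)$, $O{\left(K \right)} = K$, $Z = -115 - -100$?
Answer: $- \frac{4300}{3} \approx -1433.3$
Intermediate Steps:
$Z = -15$ ($Z = -115 + 100 = -15$)
$G{\left(u,d \right)} = -18$ ($G{\left(u,d \right)} = \left(-3\right) 6 = -18$)
$k{\left(P \right)} = 10 P$ ($k{\left(P \right)} = 5 \left(P + P\right) = 5 \cdot 2 P = 10 P$)
$s = \frac{172}{9}$ ($s = - \frac{8}{9} + \frac{\left(-1\right) 10 \left(-18\right)}{9} = - \frac{8}{9} + \frac{\left(-1\right) \left(-180\right)}{9} = - \frac{8}{9} + \frac{1}{9} \cdot 180 = - \frac{8}{9} + 20 = \frac{172}{9} \approx 19.111$)
$Z O{\left(5 \right)} s = - 15 \cdot 5 \cdot \frac{172}{9} = \left(-15\right) \frac{860}{9} = - \frac{4300}{3}$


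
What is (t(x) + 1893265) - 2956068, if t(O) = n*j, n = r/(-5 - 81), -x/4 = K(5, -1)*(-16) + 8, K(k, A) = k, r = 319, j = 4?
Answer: -45701167/43 ≈ -1.0628e+6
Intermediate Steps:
x = 288 (x = -4*(5*(-16) + 8) = -4*(-80 + 8) = -4*(-72) = 288)
n = -319/86 (n = 319/(-5 - 81) = 319/(-86) = 319*(-1/86) = -319/86 ≈ -3.7093)
t(O) = -638/43 (t(O) = -319/86*4 = -638/43)
(t(x) + 1893265) - 2956068 = (-638/43 + 1893265) - 2956068 = 81409757/43 - 2956068 = -45701167/43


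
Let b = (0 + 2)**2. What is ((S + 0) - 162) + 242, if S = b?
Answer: 84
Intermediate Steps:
b = 4 (b = 2**2 = 4)
S = 4
((S + 0) - 162) + 242 = ((4 + 0) - 162) + 242 = (4 - 162) + 242 = -158 + 242 = 84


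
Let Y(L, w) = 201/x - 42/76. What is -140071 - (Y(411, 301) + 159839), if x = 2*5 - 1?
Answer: -34192223/114 ≈ -2.9993e+5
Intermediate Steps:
x = 9 (x = 10 - 1 = 9)
Y(L, w) = 2483/114 (Y(L, w) = 201/9 - 42/76 = 201*(⅑) - 42*1/76 = 67/3 - 21/38 = 2483/114)
-140071 - (Y(411, 301) + 159839) = -140071 - (2483/114 + 159839) = -140071 - 1*18224129/114 = -140071 - 18224129/114 = -34192223/114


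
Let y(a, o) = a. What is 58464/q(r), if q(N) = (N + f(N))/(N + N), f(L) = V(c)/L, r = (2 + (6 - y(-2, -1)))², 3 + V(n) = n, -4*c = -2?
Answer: 155904000/1333 ≈ 1.1696e+5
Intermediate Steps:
c = ½ (c = -¼*(-2) = ½ ≈ 0.50000)
V(n) = -3 + n
r = 100 (r = (2 + (6 - 1*(-2)))² = (2 + (6 + 2))² = (2 + 8)² = 10² = 100)
f(L) = -5/(2*L) (f(L) = (-3 + ½)/L = -5/(2*L))
q(N) = (N - 5/(2*N))/(2*N) (q(N) = (N - 5/(2*N))/(N + N) = (N - 5/(2*N))/((2*N)) = (N - 5/(2*N))*(1/(2*N)) = (N - 5/(2*N))/(2*N))
58464/q(r) = 58464/(½ - 5/4/100²) = 58464/(½ - 5/4*1/10000) = 58464/(½ - 1/8000) = 58464/(3999/8000) = 58464*(8000/3999) = 155904000/1333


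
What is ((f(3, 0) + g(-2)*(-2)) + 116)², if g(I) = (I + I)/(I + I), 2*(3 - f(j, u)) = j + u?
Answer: 53361/4 ≈ 13340.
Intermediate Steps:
f(j, u) = 3 - j/2 - u/2 (f(j, u) = 3 - (j + u)/2 = 3 + (-j/2 - u/2) = 3 - j/2 - u/2)
g(I) = 1 (g(I) = (2*I)/((2*I)) = (2*I)*(1/(2*I)) = 1)
((f(3, 0) + g(-2)*(-2)) + 116)² = (((3 - ½*3 - ½*0) + 1*(-2)) + 116)² = (((3 - 3/2 + 0) - 2) + 116)² = ((3/2 - 2) + 116)² = (-½ + 116)² = (231/2)² = 53361/4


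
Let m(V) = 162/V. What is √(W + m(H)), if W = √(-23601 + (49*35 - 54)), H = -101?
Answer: √(-16362 + 20402*I*√5485)/101 ≈ 8.5594 + 8.6526*I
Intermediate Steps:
W = 2*I*√5485 (W = √(-23601 + (1715 - 54)) = √(-23601 + 1661) = √(-21940) = 2*I*√5485 ≈ 148.12*I)
√(W + m(H)) = √(2*I*√5485 + 162/(-101)) = √(2*I*√5485 + 162*(-1/101)) = √(2*I*√5485 - 162/101) = √(-162/101 + 2*I*√5485)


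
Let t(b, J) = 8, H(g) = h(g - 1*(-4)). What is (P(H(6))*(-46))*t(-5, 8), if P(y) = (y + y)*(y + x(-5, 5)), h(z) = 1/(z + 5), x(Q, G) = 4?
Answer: -44896/225 ≈ -199.54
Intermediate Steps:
h(z) = 1/(5 + z)
H(g) = 1/(9 + g) (H(g) = 1/(5 + (g - 1*(-4))) = 1/(5 + (g + 4)) = 1/(5 + (4 + g)) = 1/(9 + g))
P(y) = 2*y*(4 + y) (P(y) = (y + y)*(y + 4) = (2*y)*(4 + y) = 2*y*(4 + y))
(P(H(6))*(-46))*t(-5, 8) = ((2*(4 + 1/(9 + 6))/(9 + 6))*(-46))*8 = ((2*(4 + 1/15)/15)*(-46))*8 = ((2*(1/15)*(4 + 1/15))*(-46))*8 = ((2*(1/15)*(61/15))*(-46))*8 = ((122/225)*(-46))*8 = -5612/225*8 = -44896/225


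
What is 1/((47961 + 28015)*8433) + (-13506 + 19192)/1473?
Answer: 1214350696187/314586453528 ≈ 3.8601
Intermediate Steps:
1/((47961 + 28015)*8433) + (-13506 + 19192)/1473 = (1/8433)/75976 + 5686*(1/1473) = (1/75976)*(1/8433) + 5686/1473 = 1/640705608 + 5686/1473 = 1214350696187/314586453528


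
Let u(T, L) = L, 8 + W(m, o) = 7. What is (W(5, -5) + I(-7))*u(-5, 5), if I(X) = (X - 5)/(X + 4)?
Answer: 15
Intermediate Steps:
W(m, o) = -1 (W(m, o) = -8 + 7 = -1)
I(X) = (-5 + X)/(4 + X)
(W(5, -5) + I(-7))*u(-5, 5) = (-1 + (-5 - 7)/(4 - 7))*5 = (-1 - 12/(-3))*5 = (-1 - ⅓*(-12))*5 = (-1 + 4)*5 = 3*5 = 15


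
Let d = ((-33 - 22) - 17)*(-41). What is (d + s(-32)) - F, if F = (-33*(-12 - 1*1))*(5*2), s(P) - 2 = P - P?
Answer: -1336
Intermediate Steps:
s(P) = 2 (s(P) = 2 + (P - P) = 2 + 0 = 2)
d = 2952 (d = (-55 - 17)*(-41) = -72*(-41) = 2952)
F = 4290 (F = -33*(-12 - 1)*10 = -33*(-13)*10 = 429*10 = 4290)
(d + s(-32)) - F = (2952 + 2) - 1*4290 = 2954 - 4290 = -1336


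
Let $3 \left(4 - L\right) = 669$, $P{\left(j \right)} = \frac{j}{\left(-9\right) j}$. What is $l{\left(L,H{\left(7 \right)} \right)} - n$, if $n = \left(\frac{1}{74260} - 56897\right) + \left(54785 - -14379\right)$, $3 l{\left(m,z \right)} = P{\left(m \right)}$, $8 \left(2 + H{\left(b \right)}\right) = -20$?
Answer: $- \frac{24595654627}{2005020} \approx -12267.0$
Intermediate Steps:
$H{\left(b \right)} = - \frac{9}{2}$ ($H{\left(b \right)} = -2 + \frac{1}{8} \left(-20\right) = -2 - \frac{5}{2} = - \frac{9}{2}$)
$P{\left(j \right)} = - \frac{1}{9}$ ($P{\left(j \right)} = j \left(- \frac{1}{9 j}\right) = - \frac{1}{9}$)
$L = -219$ ($L = 4 - 223 = -219$)
$l{\left(m,z \right)} = - \frac{1}{27}$ ($l{\left(m,z \right)} = \frac{1}{3} \left(- \frac{1}{9}\right) = - \frac{1}{27}$)
$n = \frac{910947421}{74260}$ ($n = \left(\frac{1}{74260} - 56897\right) + \left(54785 + 14379\right) = - \frac{4225171219}{74260} + 69164 = \frac{910947421}{74260} \approx 12267.0$)
$l{\left(L,H{\left(7 \right)} \right)} - n = - \frac{1}{27} - \frac{910947421}{74260} = - \frac{24595654627}{2005020}$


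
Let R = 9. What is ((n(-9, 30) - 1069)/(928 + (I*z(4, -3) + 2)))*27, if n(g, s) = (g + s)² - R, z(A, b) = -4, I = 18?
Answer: -441/22 ≈ -20.045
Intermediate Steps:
n(g, s) = -9 + (g + s)² (n(g, s) = (g + s)² - 1*9 = (g + s)² - 9 = -9 + (g + s)²)
((n(-9, 30) - 1069)/(928 + (I*z(4, -3) + 2)))*27 = (((-9 + (-9 + 30)²) - 1069)/(928 + (18*(-4) + 2)))*27 = (((-9 + 21²) - 1069)/(928 + (-72 + 2)))*27 = (((-9 + 441) - 1069)/(928 - 70))*27 = ((432 - 1069)/858)*27 = -637*1/858*27 = -49/66*27 = -441/22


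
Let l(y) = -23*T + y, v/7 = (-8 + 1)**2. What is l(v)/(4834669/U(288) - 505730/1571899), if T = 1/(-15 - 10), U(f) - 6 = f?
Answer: 11584446516/553896696925 ≈ 0.020914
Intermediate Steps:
U(f) = 6 + f
T = -1/25 (T = 1/(-25) = -1/25 ≈ -0.040000)
v = 343 (v = 7*(-8 + 1)**2 = 7*(-7)**2 = 7*49 = 343)
l(y) = 23/25 + y (l(y) = -23*(-1/25) + y = 23/25 + y)
l(v)/(4834669/U(288) - 505730/1571899) = (23/25 + 343)/(4834669/(6 + 288) - 505730/1571899) = 8598/(25*(4834669/294 - 505730*1/1571899)) = 8598/(25*(4834669*(1/294) - 505730/1571899)) = 8598/(25*(690667/42 - 505730/1571899)) = 8598/(25*(22155867877/1347342)) = (8598/25)*(1347342/22155867877) = 11584446516/553896696925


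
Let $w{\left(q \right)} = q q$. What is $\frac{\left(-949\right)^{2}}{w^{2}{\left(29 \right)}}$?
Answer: $\frac{900601}{707281} \approx 1.2733$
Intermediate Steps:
$w{\left(q \right)} = q^{2}$
$\frac{\left(-949\right)^{2}}{w^{2}{\left(29 \right)}} = \frac{\left(-949\right)^{2}}{\left(29^{2}\right)^{2}} = \frac{900601}{841^{2}} = \frac{900601}{707281}$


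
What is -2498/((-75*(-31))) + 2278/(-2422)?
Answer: -5673253/2815575 ≈ -2.0150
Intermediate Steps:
-2498/((-75*(-31))) + 2278/(-2422) = -2498/2325 + 2278*(-1/2422) = -2498*1/2325 - 1139/1211 = -2498/2325 - 1139/1211 = -5673253/2815575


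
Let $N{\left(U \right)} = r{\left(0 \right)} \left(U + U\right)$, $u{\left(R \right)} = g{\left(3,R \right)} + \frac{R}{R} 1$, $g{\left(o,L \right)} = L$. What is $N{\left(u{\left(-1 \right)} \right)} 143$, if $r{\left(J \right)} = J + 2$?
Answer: $0$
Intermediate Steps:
$r{\left(J \right)} = 2 + J$
$u{\left(R \right)} = 1 + R$ ($u{\left(R \right)} = R + \frac{R}{R} 1 = R + 1 \cdot 1 = R + 1 = 1 + R$)
$N{\left(U \right)} = 4 U$ ($N{\left(U \right)} = \left(2 + 0\right) \left(U + U\right) = 2 \cdot 2 U = 4 U$)
$N{\left(u{\left(-1 \right)} \right)} 143 = 4 \left(1 - 1\right) 143 = 4 \cdot 0 \cdot 143 = 0 \cdot 143 = 0$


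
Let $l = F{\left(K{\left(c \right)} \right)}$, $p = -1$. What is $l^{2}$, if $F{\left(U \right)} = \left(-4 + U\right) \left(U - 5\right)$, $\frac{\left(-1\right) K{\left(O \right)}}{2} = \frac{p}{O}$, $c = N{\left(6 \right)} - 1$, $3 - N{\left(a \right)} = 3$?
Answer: $1764$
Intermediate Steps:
$N{\left(a \right)} = 0$ ($N{\left(a \right)} = 3 - 3 = 0$)
$c = -1$ ($c = 0 - 1 = -1$)
$K{\left(O \right)} = \frac{2}{O}$ ($K{\left(O \right)} = - 2 \left(- \frac{1}{O}\right) = \frac{2}{O}$)
$F{\left(U \right)} = \left(-5 + U\right) \left(-4 + U\right)$ ($F{\left(U \right)} = \left(-4 + U\right) \left(-5 + U\right) = \left(-5 + U\right) \left(-4 + U\right)$)
$l = 42$ ($l = 20 + \left(\frac{2}{-1}\right)^{2} - 9 \frac{2}{-1} = 20 + \left(2 \left(-1\right)\right)^{2} - 9 \cdot 2 \left(-1\right) = 20 + \left(-2\right)^{2} - -18 = 20 + 4 + 18 = 42$)
$l^{2} = 42^{2} = 1764$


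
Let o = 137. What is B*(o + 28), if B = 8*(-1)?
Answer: -1320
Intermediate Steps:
B = -8
B*(o + 28) = -8*(137 + 28) = -8*165 = -1320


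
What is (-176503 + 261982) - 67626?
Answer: 17853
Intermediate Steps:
(-176503 + 261982) - 67626 = 85479 - 67626 = 17853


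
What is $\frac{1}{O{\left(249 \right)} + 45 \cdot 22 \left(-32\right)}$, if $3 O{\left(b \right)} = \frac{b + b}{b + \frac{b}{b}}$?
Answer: $- \frac{125}{3959917} \approx -3.1566 \cdot 10^{-5}$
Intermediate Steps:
$O{\left(b \right)} = \frac{2 b}{3 \left(1 + b\right)}$ ($O{\left(b \right)} = \frac{\left(b + b\right) \frac{1}{b + \frac{b}{b}}}{3} = \frac{2 b \frac{1}{b + 1}}{3} = \frac{2 b \frac{1}{1 + b}}{3} = \frac{2 b}{3 \left(1 + b\right)}$)
$\frac{1}{O{\left(249 \right)} + 45 \cdot 22 \left(-32\right)} = \frac{1}{\frac{2}{3} \cdot 249 \frac{1}{1 + 249} + 45 \cdot 22 \left(-32\right)} = \frac{1}{\frac{2}{3} \cdot 249 \cdot \frac{1}{250} + 990 \left(-32\right)} = \frac{1}{\frac{2}{3} \cdot 249 \cdot \frac{1}{250} - 31680} = \frac{1}{\frac{83}{125} - 31680} = \frac{1}{- \frac{3959917}{125}} = - \frac{125}{3959917}$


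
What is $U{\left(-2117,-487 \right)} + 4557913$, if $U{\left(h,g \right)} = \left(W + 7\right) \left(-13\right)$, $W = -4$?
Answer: $4557874$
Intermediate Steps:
$U{\left(h,g \right)} = -39$ ($U{\left(h,g \right)} = \left(-4 + 7\right) \left(-13\right) = 3 \left(-13\right) = -39$)
$U{\left(-2117,-487 \right)} + 4557913 = -39 + 4557913 = 4557874$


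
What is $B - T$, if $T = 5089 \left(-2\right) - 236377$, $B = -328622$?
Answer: $-82067$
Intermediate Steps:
$T = -246555$ ($T = -10178 - 236377 = -246555$)
$B - T = -328622 - -246555 = -328622 + 246555 = -82067$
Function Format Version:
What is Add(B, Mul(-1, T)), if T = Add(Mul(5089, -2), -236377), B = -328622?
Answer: -82067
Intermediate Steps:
T = -246555 (T = Add(-10178, -236377) = -246555)
Add(B, Mul(-1, T)) = Add(-328622, Mul(-1, -246555)) = Add(-328622, 246555) = -82067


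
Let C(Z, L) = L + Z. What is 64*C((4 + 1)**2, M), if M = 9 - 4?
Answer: 1920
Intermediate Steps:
M = 5
64*C((4 + 1)**2, M) = 64*(5 + (4 + 1)**2) = 64*(5 + 5**2) = 64*(5 + 25) = 64*30 = 1920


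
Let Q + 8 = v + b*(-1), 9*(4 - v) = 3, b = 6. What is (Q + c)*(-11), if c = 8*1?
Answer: 77/3 ≈ 25.667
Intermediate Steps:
v = 11/3 (v = 4 - ⅑*3 = 4 - ⅓ = 11/3 ≈ 3.6667)
Q = -31/3 (Q = -8 + (11/3 + 6*(-1)) = -8 + (11/3 - 6) = -8 - 7/3 = -31/3 ≈ -10.333)
c = 8
(Q + c)*(-11) = (-31/3 + 8)*(-11) = -7/3*(-11) = 77/3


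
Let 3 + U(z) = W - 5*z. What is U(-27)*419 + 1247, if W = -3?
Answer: 55298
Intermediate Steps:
U(z) = -6 - 5*z (U(z) = -3 + (-3 - 5*z) = -6 - 5*z)
U(-27)*419 + 1247 = (-6 - 5*(-27))*419 + 1247 = (-6 + 135)*419 + 1247 = 129*419 + 1247 = 54051 + 1247 = 55298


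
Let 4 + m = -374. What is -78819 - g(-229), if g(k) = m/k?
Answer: -18049929/229 ≈ -78821.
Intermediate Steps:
m = -378 (m = -4 - 374 = -378)
g(k) = -378/k
-78819 - g(-229) = -78819 - (-378)/(-229) = -78819 - (-378)*(-1)/229 = -78819 - 1*378/229 = -78819 - 378/229 = -18049929/229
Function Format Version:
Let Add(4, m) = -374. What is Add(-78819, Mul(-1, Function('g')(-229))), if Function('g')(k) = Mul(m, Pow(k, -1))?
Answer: Rational(-18049929, 229) ≈ -78821.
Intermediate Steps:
m = -378 (m = Add(-4, -374) = -378)
Function('g')(k) = Mul(-378, Pow(k, -1))
Add(-78819, Mul(-1, Function('g')(-229))) = Add(-78819, Mul(-1, Mul(-378, Pow(-229, -1)))) = Add(-78819, Mul(-1, Mul(-378, Rational(-1, 229)))) = Add(-78819, Mul(-1, Rational(378, 229))) = Add(-78819, Rational(-378, 229)) = Rational(-18049929, 229)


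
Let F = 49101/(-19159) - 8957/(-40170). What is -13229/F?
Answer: 783174129990/138521539 ≈ 5653.8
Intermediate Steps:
F = -138521539/59201310 (F = 49101*(-1/19159) - 8957*(-1/40170) = -49101/19159 + 689/3090 = -138521539/59201310 ≈ -2.3398)
-13229/F = -13229/(-138521539/59201310) = -13229*(-59201310/138521539) = 783174129990/138521539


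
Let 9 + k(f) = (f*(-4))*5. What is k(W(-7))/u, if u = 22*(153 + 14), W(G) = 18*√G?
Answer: -9/3674 - 180*I*√7/1837 ≈ -0.0024496 - 0.25925*I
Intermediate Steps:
k(f) = -9 - 20*f (k(f) = -9 + (f*(-4))*5 = -9 - 4*f*5 = -9 - 20*f)
u = 3674 (u = 22*167 = 3674)
k(W(-7))/u = (-9 - 360*√(-7))/3674 = (-9 - 360*I*√7)*(1/3674) = -9/3674 - 180*I*√7/1837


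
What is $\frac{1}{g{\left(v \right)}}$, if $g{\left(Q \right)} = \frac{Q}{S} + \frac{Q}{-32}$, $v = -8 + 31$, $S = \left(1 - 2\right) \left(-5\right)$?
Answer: $\frac{160}{621} \approx 0.25765$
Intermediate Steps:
$S = 5$ ($S = \left(-1\right) \left(-5\right) = 5$)
$v = 23$
$g{\left(Q \right)} = \frac{27 Q}{160}$ ($g{\left(Q \right)} = \frac{Q}{5} + \frac{Q}{-32} = Q \frac{1}{5} + Q \left(- \frac{1}{32}\right) = \frac{Q}{5} - \frac{Q}{32} = \frac{27 Q}{160}$)
$\frac{1}{g{\left(v \right)}} = \frac{1}{\frac{27}{160} \cdot 23} = \frac{1}{\frac{621}{160}} = \frac{160}{621}$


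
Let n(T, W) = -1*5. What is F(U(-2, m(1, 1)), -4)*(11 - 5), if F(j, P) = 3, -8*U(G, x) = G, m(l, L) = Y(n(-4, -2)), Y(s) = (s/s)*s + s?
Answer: 18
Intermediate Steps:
n(T, W) = -5
Y(s) = 2*s (Y(s) = 1*s + s = s + s = 2*s)
m(l, L) = -10 (m(l, L) = 2*(-5) = -10)
U(G, x) = -G/8
F(U(-2, m(1, 1)), -4)*(11 - 5) = 3*(11 - 5) = 3*6 = 18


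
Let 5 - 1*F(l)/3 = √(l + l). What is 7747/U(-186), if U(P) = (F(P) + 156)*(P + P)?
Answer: -147193/1347012 - 7747*I*√93/2020518 ≈ -0.10927 - 0.036975*I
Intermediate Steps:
F(l) = 15 - 3*√2*√l (F(l) = 15 - 3*√(l + l) = 15 - 3*√2*√l)
U(P) = 2*P*(171 - 3*√2*√P) (U(P) = ((15 - 3*√2*√P) + 156)*(P + P) = (171 - 3*√2*√P)*(2*P) = 2*P*(171 - 3*√2*√P))
7747/U(-186) = 7747/(342*(-186) - 6*√2*(-186)^(3/2)) = 7747/(-63612 - 6*√2*(-186*I*√186)) = 7747/(-63612 + 2232*I*√93)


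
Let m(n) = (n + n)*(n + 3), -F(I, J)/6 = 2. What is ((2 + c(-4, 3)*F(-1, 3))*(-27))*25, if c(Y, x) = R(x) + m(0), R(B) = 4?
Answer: 31050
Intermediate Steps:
F(I, J) = -12 (F(I, J) = -6*2 = -12)
m(n) = 2*n*(3 + n) (m(n) = (2*n)*(3 + n) = 2*n*(3 + n))
c(Y, x) = 4 (c(Y, x) = 4 + 2*0*(3 + 0) = 4 + 2*0*3 = 4 + 0 = 4)
((2 + c(-4, 3)*F(-1, 3))*(-27))*25 = ((2 + 4*(-12))*(-27))*25 = ((2 - 48)*(-27))*25 = -46*(-27)*25 = 1242*25 = 31050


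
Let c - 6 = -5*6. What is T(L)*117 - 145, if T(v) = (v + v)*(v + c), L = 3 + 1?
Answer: -18865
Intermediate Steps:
c = -24 (c = 6 - 5*6 = 6 - 30 = -24)
L = 4
T(v) = 2*v*(-24 + v) (T(v) = (v + v)*(v - 24) = (2*v)*(-24 + v) = 2*v*(-24 + v))
T(L)*117 - 145 = (2*4*(-24 + 4))*117 - 145 = (2*4*(-20))*117 - 145 = -160*117 - 145 = -18720 - 145 = -18865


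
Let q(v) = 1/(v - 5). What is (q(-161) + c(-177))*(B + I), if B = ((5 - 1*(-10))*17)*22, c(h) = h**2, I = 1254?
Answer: 17848503816/83 ≈ 2.1504e+8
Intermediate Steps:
B = 5610 (B = ((5 + 10)*17)*22 = (15*17)*22 = 255*22 = 5610)
q(v) = 1/(-5 + v)
(q(-161) + c(-177))*(B + I) = (1/(-5 - 161) + (-177)**2)*(5610 + 1254) = (1/(-166) + 31329)*6864 = (-1/166 + 31329)*6864 = (5200613/166)*6864 = 17848503816/83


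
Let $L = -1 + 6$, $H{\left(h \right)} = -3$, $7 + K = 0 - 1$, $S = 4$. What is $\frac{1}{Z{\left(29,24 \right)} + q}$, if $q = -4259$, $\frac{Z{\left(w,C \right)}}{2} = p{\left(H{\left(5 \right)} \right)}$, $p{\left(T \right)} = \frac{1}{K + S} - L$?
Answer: $- \frac{2}{8539} \approx -0.00023422$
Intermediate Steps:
$K = -8$ ($K = -7 + \left(0 - 1\right) = -7 - 1 = -8$)
$L = 5$
$p{\left(T \right)} = - \frac{21}{4}$ ($p{\left(T \right)} = \frac{1}{-8 + 4} - 5 = \frac{1}{-4} - 5 = - \frac{1}{4} - 5 = - \frac{21}{4}$)
$Z{\left(w,C \right)} = - \frac{21}{2}$ ($Z{\left(w,C \right)} = 2 \left(- \frac{21}{4}\right) = - \frac{21}{2}$)
$\frac{1}{Z{\left(29,24 \right)} + q} = \frac{1}{- \frac{21}{2} - 4259} = \frac{1}{- \frac{8539}{2}} = - \frac{2}{8539}$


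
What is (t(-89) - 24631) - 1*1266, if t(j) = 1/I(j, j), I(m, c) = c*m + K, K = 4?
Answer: -205233724/7925 ≈ -25897.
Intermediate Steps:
I(m, c) = 4 + c*m (I(m, c) = c*m + 4 = 4 + c*m)
t(j) = 1/(4 + j**2) (t(j) = 1/(4 + j*j) = 1/(4 + j**2))
(t(-89) - 24631) - 1*1266 = (1/(4 + (-89)**2) - 24631) - 1*1266 = (1/(4 + 7921) - 24631) - 1266 = (1/7925 - 24631) - 1266 = -195200674/7925 - 1266 = -205233724/7925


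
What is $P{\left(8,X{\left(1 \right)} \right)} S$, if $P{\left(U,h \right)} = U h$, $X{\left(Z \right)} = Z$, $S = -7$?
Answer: $-56$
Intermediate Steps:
$P{\left(8,X{\left(1 \right)} \right)} S = 8 \cdot 1 \left(-7\right) = 8 \left(-7\right) = -56$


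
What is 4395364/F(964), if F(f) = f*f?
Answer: 1098841/232324 ≈ 4.7298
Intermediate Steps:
F(f) = f**2
4395364/F(964) = 4395364/(964**2) = 4395364/929296 = 4395364*(1/929296) = 1098841/232324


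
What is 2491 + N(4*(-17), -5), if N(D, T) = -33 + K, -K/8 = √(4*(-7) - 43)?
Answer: 2458 - 8*I*√71 ≈ 2458.0 - 67.409*I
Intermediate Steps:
K = -8*I*√71 (K = -8*√(4*(-7) - 43) = -8*√(-28 - 43) = -8*I*√71 ≈ -67.409*I)
N(D, T) = -33 - 8*I*√71
2491 + N(4*(-17), -5) = 2491 + (-33 - 8*I*√71) = 2458 - 8*I*√71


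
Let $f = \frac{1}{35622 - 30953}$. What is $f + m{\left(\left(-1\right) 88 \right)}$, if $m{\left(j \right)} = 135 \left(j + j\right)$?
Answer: $- \frac{110935439}{4669} \approx -23760.0$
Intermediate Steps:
$f = \frac{1}{4669} \approx 0.00021418$
$m{\left(j \right)} = 270 j$ ($m{\left(j \right)} = 135 \cdot 2 j = 270 j$)
$f + m{\left(\left(-1\right) 88 \right)} = \frac{1}{4669} + 270 \left(\left(-1\right) 88\right) = \frac{1}{4669} + 270 \left(-88\right) = \frac{1}{4669} - 23760 = - \frac{110935439}{4669}$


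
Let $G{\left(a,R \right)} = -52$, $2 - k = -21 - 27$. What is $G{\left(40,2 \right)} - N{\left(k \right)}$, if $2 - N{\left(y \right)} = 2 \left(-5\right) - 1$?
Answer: $-65$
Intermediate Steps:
$k = 50$ ($k = 2 - \left(-21 - 27\right) = 2 - -48 = 2 + 48 = 50$)
$N{\left(y \right)} = 13$ ($N{\left(y \right)} = 2 - \left(2 \left(-5\right) - 1\right) = 2 - \left(-10 - 1\right) = 2 - -11 = 2 + 11 = 13$)
$G{\left(40,2 \right)} - N{\left(k \right)} = -52 - 13 = -65$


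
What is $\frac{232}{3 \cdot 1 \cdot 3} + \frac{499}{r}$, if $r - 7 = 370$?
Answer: $\frac{91955}{3393} \approx 27.101$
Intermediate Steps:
$r = 377$ ($r = 7 + 370 = 377$)
$\frac{232}{3 \cdot 1 \cdot 3} + \frac{499}{r} = \frac{232}{3 \cdot 1 \cdot 3} + \frac{499}{377} = \frac{232}{3 \cdot 3} + 499 \cdot \frac{1}{377} = \frac{232}{9} + \frac{499}{377} = \frac{91955}{3393}$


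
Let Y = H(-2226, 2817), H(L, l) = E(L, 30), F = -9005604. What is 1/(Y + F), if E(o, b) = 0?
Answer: -1/9005604 ≈ -1.1104e-7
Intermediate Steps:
H(L, l) = 0
Y = 0
1/(Y + F) = 1/(0 - 9005604) = 1/(-9005604) = -1/9005604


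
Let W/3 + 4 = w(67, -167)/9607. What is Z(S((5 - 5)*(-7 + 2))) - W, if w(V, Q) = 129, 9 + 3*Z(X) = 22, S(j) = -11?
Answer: 469582/28821 ≈ 16.293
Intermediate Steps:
Z(X) = 13/3 (Z(X) = -3 + (⅓)*22 = -3 + 22/3 = 13/3)
W = -114897/9607 (W = -12 + 3*(129/9607) = -12 + 387/9607 = -114897/9607 ≈ -11.960)
Z(S((5 - 5)*(-7 + 2))) - W = 13/3 - 1*(-114897/9607) = 13/3 + 114897/9607 = 469582/28821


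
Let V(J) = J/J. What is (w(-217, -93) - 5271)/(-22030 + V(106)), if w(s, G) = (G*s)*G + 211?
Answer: 1881893/22029 ≈ 85.428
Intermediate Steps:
V(J) = 1
w(s, G) = 211 + s*G**2 (w(s, G) = s*G**2 + 211 = 211 + s*G**2)
(w(-217, -93) - 5271)/(-22030 + V(106)) = ((211 - 217*(-93)**2) - 5271)/(-22030 + 1) = ((211 - 217*8649) - 5271)/(-22029) = ((211 - 1876833) - 5271)*(-1/22029) = (-1876622 - 5271)*(-1/22029) = -1881893*(-1/22029) = 1881893/22029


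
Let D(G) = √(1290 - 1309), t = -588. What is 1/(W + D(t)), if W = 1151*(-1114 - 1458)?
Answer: -2960372/8763802378403 - I*√19/8763802378403 ≈ -3.378e-7 - 4.9738e-13*I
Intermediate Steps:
D(G) = I*√19 (D(G) = √(-19) = I*√19)
W = -2960372 (W = 1151*(-2572) = -2960372)
1/(W + D(t)) = 1/(-2960372 + I*√19)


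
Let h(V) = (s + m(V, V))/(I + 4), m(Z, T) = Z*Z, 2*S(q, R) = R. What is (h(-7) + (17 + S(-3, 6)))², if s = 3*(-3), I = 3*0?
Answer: 900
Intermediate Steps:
S(q, R) = R/2
I = 0
m(Z, T) = Z²
s = -9
h(V) = -9/4 + V²/4 (h(V) = (-9 + V²)/(0 + 4) = (-9 + V²)/4 = (-9 + V²)*(¼) = -9/4 + V²/4)
(h(-7) + (17 + S(-3, 6)))² = ((-9/4 + (¼)*(-7)²) + (17 + (½)*6))² = ((-9/4 + (¼)*49) + (17 + 3))² = ((-9/4 + 49/4) + 20)² = (10 + 20)² = 30² = 900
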